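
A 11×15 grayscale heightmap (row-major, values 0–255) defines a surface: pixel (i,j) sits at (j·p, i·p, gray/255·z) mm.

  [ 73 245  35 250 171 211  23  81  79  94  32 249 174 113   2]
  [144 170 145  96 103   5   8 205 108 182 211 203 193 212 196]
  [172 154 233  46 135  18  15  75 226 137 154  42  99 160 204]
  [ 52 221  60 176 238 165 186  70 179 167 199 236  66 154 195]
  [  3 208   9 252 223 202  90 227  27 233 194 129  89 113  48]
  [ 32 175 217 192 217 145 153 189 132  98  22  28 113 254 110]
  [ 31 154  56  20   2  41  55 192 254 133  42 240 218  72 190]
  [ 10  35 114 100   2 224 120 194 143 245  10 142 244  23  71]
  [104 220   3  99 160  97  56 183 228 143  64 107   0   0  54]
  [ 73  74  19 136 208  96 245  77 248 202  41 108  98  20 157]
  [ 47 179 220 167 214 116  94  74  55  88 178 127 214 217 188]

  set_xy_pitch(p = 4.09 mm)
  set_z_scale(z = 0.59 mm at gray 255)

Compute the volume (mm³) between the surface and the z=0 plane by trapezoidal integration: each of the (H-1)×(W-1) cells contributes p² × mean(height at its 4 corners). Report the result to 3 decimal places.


705.985

height_mm = gray/255 × 0.59; cell vol = 4.09² × mean(4 corners)
unit = 4.09² × 0.59 / (4×255) = 0.00967606 mm³ per gray-sum
row 0: Σ corner-gray over 14 cells = 7611  → 73.6445
row 1: Σ corner-gray over 14 cells = 7386  → 71.4674
row 2: Σ corner-gray over 14 cells = 7845  → 75.9087
row 3: Σ corner-gray over 14 cells = 8524  → 82.4787
row 4: Σ corner-gray over 14 cells = 8055  → 77.9406
row 5: Σ corner-gray over 14 cells = 7191  → 69.5805
row 6: Σ corner-gray over 14 cells = 6452  → 62.4299
row 7: Σ corner-gray over 14 cells = 6151  → 59.5174
row 8: Σ corner-gray over 14 cells = 6252  → 60.4947
row 9: Σ corner-gray over 14 cells = 7495  → 72.5221
Σ rows: total corner-gray = 72962  → 705.9845 mm³


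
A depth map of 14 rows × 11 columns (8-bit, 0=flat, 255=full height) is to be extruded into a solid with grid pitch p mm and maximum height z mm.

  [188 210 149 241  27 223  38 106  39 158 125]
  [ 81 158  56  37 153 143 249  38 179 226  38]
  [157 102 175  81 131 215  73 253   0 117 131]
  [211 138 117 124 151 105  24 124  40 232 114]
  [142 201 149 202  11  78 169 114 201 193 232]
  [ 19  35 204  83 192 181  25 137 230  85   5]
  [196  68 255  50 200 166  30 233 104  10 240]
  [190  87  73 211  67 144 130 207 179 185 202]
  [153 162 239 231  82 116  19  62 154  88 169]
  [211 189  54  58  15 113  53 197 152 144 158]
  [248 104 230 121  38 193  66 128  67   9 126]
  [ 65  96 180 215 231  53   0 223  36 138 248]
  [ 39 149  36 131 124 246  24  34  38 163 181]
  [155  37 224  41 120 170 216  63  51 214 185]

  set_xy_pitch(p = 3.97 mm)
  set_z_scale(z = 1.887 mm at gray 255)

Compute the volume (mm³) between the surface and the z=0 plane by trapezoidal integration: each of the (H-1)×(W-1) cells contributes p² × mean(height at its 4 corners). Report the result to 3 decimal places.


1940.239

height_mm = gray/255 × 1.887; cell vol = 3.97² × mean(4 corners)
unit = 3.97² × 1.887 / (4×255) = 0.0291577 mm³ per gray-sum
row 0: Σ corner-gray over 10 cells = 5292  → 154.3024
row 1: Σ corner-gray over 10 cells = 5179  → 151.0075
row 2: Σ corner-gray over 10 cells = 5017  → 146.2840
row 3: Σ corner-gray over 10 cells = 5445  → 158.7635
row 4: Σ corner-gray over 10 cells = 5378  → 156.8099
row 5: Σ corner-gray over 10 cells = 5036  → 146.8380
row 6: Σ corner-gray over 10 cells = 5626  → 164.0410
row 7: Σ corner-gray over 10 cells = 5586  → 162.8747
row 8: Σ corner-gray over 10 cells = 4947  → 144.2430
row 9: Σ corner-gray over 10 cells = 4605  → 134.2710
row 10: Σ corner-gray over 10 cells = 4943  → 144.1263
row 11: Σ corner-gray over 10 cells = 4767  → 138.9946
row 12: Σ corner-gray over 10 cells = 4722  → 137.6825
Σ rows: total corner-gray = 66543  → 1940.2385 mm³


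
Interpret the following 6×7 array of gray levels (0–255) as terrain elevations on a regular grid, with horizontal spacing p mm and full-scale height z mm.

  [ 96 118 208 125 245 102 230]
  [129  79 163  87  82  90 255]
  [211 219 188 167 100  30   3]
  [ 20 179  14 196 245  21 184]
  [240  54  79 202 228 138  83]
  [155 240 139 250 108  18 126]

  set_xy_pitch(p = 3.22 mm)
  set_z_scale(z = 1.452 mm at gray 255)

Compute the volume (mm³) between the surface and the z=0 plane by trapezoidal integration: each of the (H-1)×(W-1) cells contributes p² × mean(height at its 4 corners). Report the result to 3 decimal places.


height_mm = gray/255 × 1.452; cell vol = 3.22² × mean(4 corners)
unit = 3.22² × 1.452 / (4×255) = 0.0147597 mm³ per gray-sum
row 0: Σ corner-gray over 6 cells = 3308  → 48.8252
row 1: Σ corner-gray over 6 cells = 3008  → 44.3972
row 2: Σ corner-gray over 6 cells = 3136  → 46.2865
row 3: Σ corner-gray over 6 cells = 3239  → 47.8067
row 4: Σ corner-gray over 6 cells = 3516  → 51.8952
Σ rows: total corner-gray = 16207  → 239.2108 mm³

239.211


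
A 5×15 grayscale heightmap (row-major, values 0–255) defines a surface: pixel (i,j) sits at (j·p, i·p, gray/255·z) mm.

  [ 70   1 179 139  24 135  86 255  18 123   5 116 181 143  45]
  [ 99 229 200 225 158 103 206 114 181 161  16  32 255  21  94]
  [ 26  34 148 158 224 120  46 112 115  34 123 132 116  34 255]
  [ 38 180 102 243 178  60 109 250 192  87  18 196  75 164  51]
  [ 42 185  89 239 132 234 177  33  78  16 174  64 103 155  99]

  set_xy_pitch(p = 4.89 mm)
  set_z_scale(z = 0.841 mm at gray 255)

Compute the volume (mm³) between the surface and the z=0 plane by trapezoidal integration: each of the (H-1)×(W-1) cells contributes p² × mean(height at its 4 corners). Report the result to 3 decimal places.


555.078

height_mm = gray/255 × 0.841; cell vol = 4.89² × mean(4 corners)
unit = 4.89² × 0.841 / (4×255) = 0.0197158 mm³ per gray-sum
row 0: Σ corner-gray over 14 cells = 6920  → 136.4331
row 1: Σ corner-gray over 14 cells = 7068  → 139.3510
row 2: Σ corner-gray over 14 cells = 6870  → 135.4473
row 3: Σ corner-gray over 14 cells = 7296  → 143.8462
Σ rows: total corner-gray = 28154  → 555.0775 mm³


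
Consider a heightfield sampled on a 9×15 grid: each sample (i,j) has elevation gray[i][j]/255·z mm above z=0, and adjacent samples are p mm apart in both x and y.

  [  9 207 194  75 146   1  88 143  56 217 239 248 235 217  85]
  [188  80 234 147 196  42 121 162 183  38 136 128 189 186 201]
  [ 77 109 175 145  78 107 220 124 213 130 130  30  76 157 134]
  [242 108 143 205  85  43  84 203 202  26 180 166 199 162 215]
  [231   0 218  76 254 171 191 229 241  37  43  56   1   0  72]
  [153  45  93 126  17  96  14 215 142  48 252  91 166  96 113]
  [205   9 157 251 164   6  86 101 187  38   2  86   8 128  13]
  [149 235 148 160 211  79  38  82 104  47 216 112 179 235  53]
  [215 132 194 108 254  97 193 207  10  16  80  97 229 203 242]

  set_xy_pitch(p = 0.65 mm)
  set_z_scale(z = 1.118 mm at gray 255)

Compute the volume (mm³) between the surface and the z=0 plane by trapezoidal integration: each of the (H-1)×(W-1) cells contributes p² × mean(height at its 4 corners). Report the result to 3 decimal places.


26.735

height_mm = gray/255 × 1.118; cell vol = 0.65² × mean(4 corners)
unit = 0.65² × 1.118 / (4×255) = 0.000463093 mm³ per gray-sum
row 0: Σ corner-gray over 14 cells = 8299  → 3.8432
row 1: Σ corner-gray over 14 cells = 7672  → 3.5529
row 2: Σ corner-gray over 14 cells = 7668  → 3.5510
row 3: Σ corner-gray over 14 cells = 7406  → 3.4297
row 4: Σ corner-gray over 14 cells = 6405  → 2.9661
row 5: Σ corner-gray over 14 cells = 5732  → 2.6544
row 6: Σ corner-gray over 14 cells = 6558  → 3.0370
row 7: Σ corner-gray over 14 cells = 7991  → 3.7006
Σ rows: total corner-gray = 57731  → 26.7348 mm³


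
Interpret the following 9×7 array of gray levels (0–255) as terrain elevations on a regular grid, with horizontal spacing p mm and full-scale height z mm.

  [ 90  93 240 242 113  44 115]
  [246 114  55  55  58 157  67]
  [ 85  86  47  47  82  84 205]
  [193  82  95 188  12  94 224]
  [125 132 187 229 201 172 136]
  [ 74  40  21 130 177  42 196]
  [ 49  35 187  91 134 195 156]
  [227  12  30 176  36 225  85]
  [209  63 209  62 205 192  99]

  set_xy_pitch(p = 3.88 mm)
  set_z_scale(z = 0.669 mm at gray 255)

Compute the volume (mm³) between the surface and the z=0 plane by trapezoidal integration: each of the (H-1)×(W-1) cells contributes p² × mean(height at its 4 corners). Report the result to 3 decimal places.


221.245

height_mm = gray/255 × 0.669; cell vol = 3.88² × mean(4 corners)
unit = 3.88² × 0.669 / (4×255) = 0.00987392 mm³ per gray-sum
row 0: Σ corner-gray over 6 cells = 2860  → 28.2394
row 1: Σ corner-gray over 6 cells = 2173  → 21.4560
row 2: Σ corner-gray over 6 cells = 2341  → 23.1148
row 3: Σ corner-gray over 6 cells = 3462  → 34.1835
row 4: Σ corner-gray over 6 cells = 3193  → 31.5274
row 5: Σ corner-gray over 6 cells = 2579  → 25.4648
row 6: Σ corner-gray over 6 cells = 2759  → 27.2421
row 7: Σ corner-gray over 6 cells = 3040  → 30.0167
Σ rows: total corner-gray = 22407  → 221.2448 mm³


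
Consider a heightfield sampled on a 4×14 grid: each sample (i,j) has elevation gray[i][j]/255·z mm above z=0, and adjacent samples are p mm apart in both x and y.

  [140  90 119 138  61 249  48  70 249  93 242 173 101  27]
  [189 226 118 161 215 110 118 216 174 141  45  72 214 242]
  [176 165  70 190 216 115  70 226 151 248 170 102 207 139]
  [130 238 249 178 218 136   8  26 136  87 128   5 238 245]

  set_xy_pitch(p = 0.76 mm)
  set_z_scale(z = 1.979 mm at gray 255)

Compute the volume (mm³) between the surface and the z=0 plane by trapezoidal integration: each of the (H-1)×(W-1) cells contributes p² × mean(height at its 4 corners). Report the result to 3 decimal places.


26.396

height_mm = gray/255 × 1.979; cell vol = 0.76² × mean(4 corners)
unit = 0.76² × 1.979 / (4×255) = 0.00112066 mm³ per gray-sum
row 0: Σ corner-gray over 13 cells = 7484  → 8.3870
row 1: Σ corner-gray over 13 cells = 8226  → 9.2185
row 2: Σ corner-gray over 13 cells = 7844  → 8.7904
Σ rows: total corner-gray = 23554  → 26.3960 mm³


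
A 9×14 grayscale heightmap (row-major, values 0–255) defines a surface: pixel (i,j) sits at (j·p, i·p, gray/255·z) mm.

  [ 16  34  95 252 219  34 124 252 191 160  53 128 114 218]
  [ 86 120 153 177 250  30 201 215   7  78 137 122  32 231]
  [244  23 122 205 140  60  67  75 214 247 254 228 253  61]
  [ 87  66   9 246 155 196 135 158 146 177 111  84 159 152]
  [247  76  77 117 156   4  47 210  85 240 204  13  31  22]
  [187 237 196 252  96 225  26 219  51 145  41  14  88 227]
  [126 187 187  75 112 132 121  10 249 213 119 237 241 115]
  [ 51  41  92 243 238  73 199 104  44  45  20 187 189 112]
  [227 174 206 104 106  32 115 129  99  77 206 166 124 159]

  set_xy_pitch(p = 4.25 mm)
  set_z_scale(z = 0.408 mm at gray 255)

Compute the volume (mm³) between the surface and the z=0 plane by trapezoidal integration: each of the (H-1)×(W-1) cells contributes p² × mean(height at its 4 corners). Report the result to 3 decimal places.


height_mm = gray/255 × 0.408; cell vol = 4.25² × mean(4 corners)
unit = 4.25² × 0.408 / (4×255) = 0.007225 mm³ per gray-sum
row 0: Σ corner-gray over 13 cells = 6907  → 49.9031
row 1: Σ corner-gray over 13 cells = 7442  → 53.7684
row 2: Σ corner-gray over 13 cells = 7604  → 54.9389
row 3: Σ corner-gray over 13 cells = 6312  → 45.6042
row 4: Σ corner-gray over 13 cells = 6383  → 46.1172
row 5: Σ corner-gray over 13 cells = 7601  → 54.9172
row 6: Σ corner-gray over 13 cells = 7120  → 51.4420
row 7: Σ corner-gray over 13 cells = 6575  → 47.5044
Σ rows: total corner-gray = 55944  → 404.1954 mm³

404.195


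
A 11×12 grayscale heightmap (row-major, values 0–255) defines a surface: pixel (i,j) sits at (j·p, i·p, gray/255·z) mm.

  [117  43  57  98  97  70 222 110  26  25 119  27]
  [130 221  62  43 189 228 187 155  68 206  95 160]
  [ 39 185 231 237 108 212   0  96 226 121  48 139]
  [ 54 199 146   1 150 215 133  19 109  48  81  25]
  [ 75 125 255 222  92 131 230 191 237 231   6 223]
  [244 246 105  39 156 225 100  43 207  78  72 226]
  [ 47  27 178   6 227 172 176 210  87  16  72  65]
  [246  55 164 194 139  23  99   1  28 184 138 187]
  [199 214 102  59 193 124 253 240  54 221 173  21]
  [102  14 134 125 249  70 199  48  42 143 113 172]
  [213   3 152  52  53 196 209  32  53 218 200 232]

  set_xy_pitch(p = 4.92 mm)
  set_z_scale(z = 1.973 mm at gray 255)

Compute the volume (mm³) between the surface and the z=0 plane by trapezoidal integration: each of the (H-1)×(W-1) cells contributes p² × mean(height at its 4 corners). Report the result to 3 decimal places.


2681.587

height_mm = gray/255 × 1.973; cell vol = 4.92² × mean(4 corners)
unit = 4.92² × 1.973 / (4×255) = 0.0468228 mm³ per gray-sum
row 0: Σ corner-gray over 11 cells = 5076  → 237.6724
row 1: Σ corner-gray over 11 cells = 6304  → 295.1708
row 2: Σ corner-gray over 11 cells = 5387  → 252.2343
row 3: Σ corner-gray over 11 cells = 6019  → 281.8263
row 4: Σ corner-gray over 11 cells = 6750  → 316.0537
row 5: Σ corner-gray over 11 cells = 5466  → 255.9333
row 6: Σ corner-gray over 11 cells = 4937  → 231.1640
row 7: Σ corner-gray over 11 cells = 5969  → 279.4851
row 8: Σ corner-gray over 11 cells = 6034  → 282.5286
row 9: Σ corner-gray over 11 cells = 5329  → 249.5186
Σ rows: total corner-gray = 57271  → 2681.5870 mm³


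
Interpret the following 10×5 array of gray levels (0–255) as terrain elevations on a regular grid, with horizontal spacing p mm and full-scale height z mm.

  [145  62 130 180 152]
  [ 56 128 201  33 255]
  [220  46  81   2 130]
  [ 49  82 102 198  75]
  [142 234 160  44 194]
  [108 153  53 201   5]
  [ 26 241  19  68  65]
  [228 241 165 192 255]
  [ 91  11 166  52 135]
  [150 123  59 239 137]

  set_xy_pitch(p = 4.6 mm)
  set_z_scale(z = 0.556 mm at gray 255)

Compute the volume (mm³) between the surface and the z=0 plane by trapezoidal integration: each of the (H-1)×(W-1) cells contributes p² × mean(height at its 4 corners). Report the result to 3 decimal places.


204.503

height_mm = gray/255 × 0.556; cell vol = 4.6² × mean(4 corners)
unit = 4.6² × 0.556 / (4×255) = 0.0115343 mm³ per gray-sum
row 0: Σ corner-gray over 4 cells = 2076  → 23.9452
row 1: Σ corner-gray over 4 cells = 1643  → 18.9508
row 2: Σ corner-gray over 4 cells = 1496  → 17.2553
row 3: Σ corner-gray over 4 cells = 2100  → 24.2220
row 4: Σ corner-gray over 4 cells = 2139  → 24.6718
row 5: Σ corner-gray over 4 cells = 1674  → 19.3084
row 6: Σ corner-gray over 4 cells = 2426  → 27.9821
row 7: Σ corner-gray over 4 cells = 2363  → 27.2555
row 8: Σ corner-gray over 4 cells = 1813  → 20.9116
Σ rows: total corner-gray = 17730  → 204.5027 mm³


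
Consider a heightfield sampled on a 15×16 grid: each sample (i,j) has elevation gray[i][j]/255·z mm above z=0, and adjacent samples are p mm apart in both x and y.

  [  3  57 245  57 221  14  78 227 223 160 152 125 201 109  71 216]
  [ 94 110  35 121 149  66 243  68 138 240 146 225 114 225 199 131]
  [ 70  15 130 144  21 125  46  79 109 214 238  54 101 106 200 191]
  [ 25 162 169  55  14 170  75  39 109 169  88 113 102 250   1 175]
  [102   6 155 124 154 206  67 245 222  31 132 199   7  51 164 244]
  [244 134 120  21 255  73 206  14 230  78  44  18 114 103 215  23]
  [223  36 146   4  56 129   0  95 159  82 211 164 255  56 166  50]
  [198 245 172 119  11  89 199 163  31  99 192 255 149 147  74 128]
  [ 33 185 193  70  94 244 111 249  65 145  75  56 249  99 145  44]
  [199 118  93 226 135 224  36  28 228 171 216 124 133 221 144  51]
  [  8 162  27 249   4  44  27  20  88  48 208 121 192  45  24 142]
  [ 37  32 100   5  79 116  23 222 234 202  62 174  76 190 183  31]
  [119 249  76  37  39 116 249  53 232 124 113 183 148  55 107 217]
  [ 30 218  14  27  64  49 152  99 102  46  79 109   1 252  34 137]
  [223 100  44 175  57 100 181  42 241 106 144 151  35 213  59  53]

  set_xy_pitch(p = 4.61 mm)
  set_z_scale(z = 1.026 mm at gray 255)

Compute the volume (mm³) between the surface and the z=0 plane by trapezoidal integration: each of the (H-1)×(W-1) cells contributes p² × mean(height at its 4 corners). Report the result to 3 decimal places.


2182.240

height_mm = gray/255 × 1.026; cell vol = 4.61² × mean(4 corners)
unit = 4.61² × 1.026 / (4×255) = 0.0213771 mm³ per gray-sum
row 0: Σ corner-gray over 15 cells = 8482  → 181.3207
row 1: Σ corner-gray over 15 cells = 7808  → 166.9125
row 2: Σ corner-gray over 15 cells = 6657  → 142.3074
row 3: Σ corner-gray over 15 cells = 7104  → 151.8630
row 4: Σ corner-gray over 15 cells = 7389  → 157.9555
row 5: Σ corner-gray over 15 cells = 6908  → 147.6731
row 6: Σ corner-gray over 15 cells = 7607  → 162.6157
row 7: Σ corner-gray over 15 cells = 8253  → 176.4253
row 8: Σ corner-gray over 15 cells = 8481  → 181.2993
row 9: Σ corner-gray over 15 cells = 7112  → 152.0340
row 10: Σ corner-gray over 15 cells = 6132  → 131.0845
row 11: Σ corner-gray over 15 cells = 7362  → 157.3783
row 12: Σ corner-gray over 15 cells = 6557  → 140.1697
row 13: Σ corner-gray over 15 cells = 6231  → 133.2008
Σ rows: total corner-gray = 102083  → 2182.2398 mm³


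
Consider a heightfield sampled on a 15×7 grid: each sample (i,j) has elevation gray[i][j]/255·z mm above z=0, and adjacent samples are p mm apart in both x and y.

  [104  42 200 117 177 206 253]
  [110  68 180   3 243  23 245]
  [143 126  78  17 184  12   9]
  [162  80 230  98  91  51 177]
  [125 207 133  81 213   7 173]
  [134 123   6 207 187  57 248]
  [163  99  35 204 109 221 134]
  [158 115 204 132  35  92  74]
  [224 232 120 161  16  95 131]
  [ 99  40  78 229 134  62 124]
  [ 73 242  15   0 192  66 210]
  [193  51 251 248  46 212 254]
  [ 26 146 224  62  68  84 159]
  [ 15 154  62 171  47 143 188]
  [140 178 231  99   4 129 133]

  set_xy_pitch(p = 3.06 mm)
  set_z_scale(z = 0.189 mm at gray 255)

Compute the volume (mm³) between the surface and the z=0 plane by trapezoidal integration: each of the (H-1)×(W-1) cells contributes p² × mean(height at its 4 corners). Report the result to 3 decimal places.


71.667

height_mm = gray/255 × 0.189; cell vol = 3.06² × mean(4 corners)
unit = 3.06² × 0.189 / (4×255) = 0.00173502 mm³ per gray-sum
row 0: Σ corner-gray over 6 cells = 3230  → 5.6041
row 1: Σ corner-gray over 6 cells = 2375  → 4.1207
row 2: Σ corner-gray over 6 cells = 2425  → 4.2074
row 3: Σ corner-gray over 6 cells = 3019  → 5.2380
row 4: Σ corner-gray over 6 cells = 3122  → 5.4167
row 5: Σ corner-gray over 6 cells = 3175  → 5.5087
row 6: Σ corner-gray over 6 cells = 3021  → 5.2415
row 7: Σ corner-gray over 6 cells = 2991  → 5.1894
row 8: Σ corner-gray over 6 cells = 2912  → 5.0524
row 9: Σ corner-gray over 6 cells = 2622  → 4.5492
row 10: Σ corner-gray over 6 cells = 3376  → 5.8574
row 11: Σ corner-gray over 6 cells = 3416  → 5.9268
row 12: Σ corner-gray over 6 cells = 2710  → 4.7019
row 13: Σ corner-gray over 6 cells = 2912  → 5.0524
Σ rows: total corner-gray = 41306  → 71.6667 mm³


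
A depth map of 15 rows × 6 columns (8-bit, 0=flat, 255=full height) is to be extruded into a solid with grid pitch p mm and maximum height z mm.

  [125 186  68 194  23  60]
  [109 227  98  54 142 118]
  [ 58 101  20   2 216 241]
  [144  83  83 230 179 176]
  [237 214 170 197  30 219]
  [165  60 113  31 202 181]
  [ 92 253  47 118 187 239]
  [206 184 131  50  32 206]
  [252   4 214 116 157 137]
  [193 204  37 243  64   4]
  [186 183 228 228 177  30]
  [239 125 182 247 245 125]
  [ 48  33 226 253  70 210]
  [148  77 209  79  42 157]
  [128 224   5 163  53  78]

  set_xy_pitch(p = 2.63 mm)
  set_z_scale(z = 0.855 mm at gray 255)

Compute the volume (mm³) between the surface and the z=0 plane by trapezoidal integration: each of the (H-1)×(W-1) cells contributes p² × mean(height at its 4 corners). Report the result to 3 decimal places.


225.258

height_mm = gray/255 × 0.855; cell vol = 2.63² × mean(4 corners)
unit = 2.63² × 0.855 / (4×255) = 0.00579799 mm³ per gray-sum
row 0: Σ corner-gray over 5 cells = 2396  → 13.8920
row 1: Σ corner-gray over 5 cells = 2246  → 13.0223
row 2: Σ corner-gray over 5 cells = 2447  → 14.1877
row 3: Σ corner-gray over 5 cells = 3148  → 18.2521
row 4: Σ corner-gray over 5 cells = 2836  → 16.4431
row 5: Σ corner-gray over 5 cells = 2699  → 15.6488
row 6: Σ corner-gray over 5 cells = 2747  → 15.9271
row 7: Σ corner-gray over 5 cells = 2577  → 14.9414
row 8: Σ corner-gray over 5 cells = 2664  → 15.4458
row 9: Σ corner-gray over 5 cells = 3141  → 18.2115
row 10: Σ corner-gray over 5 cells = 3810  → 22.0903
row 11: Σ corner-gray over 5 cells = 3384  → 19.6204
row 12: Σ corner-gray over 5 cells = 2541  → 14.7327
row 13: Σ corner-gray over 5 cells = 2215  → 12.8425
Σ rows: total corner-gray = 38851  → 225.2577 mm³


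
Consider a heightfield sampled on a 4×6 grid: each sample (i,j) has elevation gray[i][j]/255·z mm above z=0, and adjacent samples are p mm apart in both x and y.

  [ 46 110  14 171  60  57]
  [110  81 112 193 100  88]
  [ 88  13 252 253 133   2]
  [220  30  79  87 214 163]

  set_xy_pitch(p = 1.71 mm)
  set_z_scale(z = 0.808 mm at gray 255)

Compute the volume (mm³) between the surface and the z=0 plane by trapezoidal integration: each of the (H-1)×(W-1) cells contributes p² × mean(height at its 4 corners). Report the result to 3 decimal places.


height_mm = gray/255 × 0.808; cell vol = 1.71² × mean(4 corners)
unit = 1.71² × 0.808 / (4×255) = 0.00231635 mm³ per gray-sum
row 0: Σ corner-gray over 5 cells = 1983  → 4.5933
row 1: Σ corner-gray over 5 cells = 2562  → 5.9345
row 2: Σ corner-gray over 5 cells = 2595  → 6.0109
Σ rows: total corner-gray = 7140  → 16.5387 mm³

16.539


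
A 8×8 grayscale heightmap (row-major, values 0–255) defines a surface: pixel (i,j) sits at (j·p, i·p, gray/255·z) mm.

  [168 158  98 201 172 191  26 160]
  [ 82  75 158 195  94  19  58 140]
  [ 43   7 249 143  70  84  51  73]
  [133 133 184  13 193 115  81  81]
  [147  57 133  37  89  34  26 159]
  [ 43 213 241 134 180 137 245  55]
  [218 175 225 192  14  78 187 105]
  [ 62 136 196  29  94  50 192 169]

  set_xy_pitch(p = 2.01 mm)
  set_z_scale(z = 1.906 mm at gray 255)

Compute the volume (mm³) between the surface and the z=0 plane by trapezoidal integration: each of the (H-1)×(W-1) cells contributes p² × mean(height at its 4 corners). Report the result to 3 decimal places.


177.253

height_mm = gray/255 × 1.906; cell vol = 2.01² × mean(4 corners)
unit = 2.01² × 1.906 / (4×255) = 0.00754944 mm³ per gray-sum
row 0: Σ corner-gray over 7 cells = 3440  → 25.9701
row 1: Σ corner-gray over 7 cells = 2744  → 20.7157
row 2: Σ corner-gray over 7 cells = 2976  → 22.4671
row 3: Σ corner-gray over 7 cells = 2710  → 20.4590
row 4: Σ corner-gray over 7 cells = 3456  → 26.0909
row 5: Σ corner-gray over 7 cells = 4463  → 33.6932
row 6: Σ corner-gray over 7 cells = 3690  → 27.8574
Σ rows: total corner-gray = 23479  → 177.2533 mm³


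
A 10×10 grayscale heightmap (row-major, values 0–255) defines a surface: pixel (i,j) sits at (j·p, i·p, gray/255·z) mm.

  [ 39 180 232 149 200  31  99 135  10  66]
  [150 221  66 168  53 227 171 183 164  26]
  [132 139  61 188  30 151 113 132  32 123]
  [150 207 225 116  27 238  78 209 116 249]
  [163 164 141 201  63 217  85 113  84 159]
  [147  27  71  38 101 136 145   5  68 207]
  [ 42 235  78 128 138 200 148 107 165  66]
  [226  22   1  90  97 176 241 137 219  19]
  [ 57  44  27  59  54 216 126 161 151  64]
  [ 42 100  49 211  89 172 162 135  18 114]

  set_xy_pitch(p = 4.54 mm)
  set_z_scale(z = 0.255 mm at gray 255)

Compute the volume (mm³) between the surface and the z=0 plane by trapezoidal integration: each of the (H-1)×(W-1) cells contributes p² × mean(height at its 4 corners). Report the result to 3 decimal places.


206.843

height_mm = gray/255 × 0.255; cell vol = 4.54² × mean(4 corners)
unit = 4.54² × 0.255 / (4×255) = 0.0051529 mm³ per gray-sum
row 0: Σ corner-gray over 9 cells = 4859  → 25.0379
row 1: Σ corner-gray over 9 cells = 4629  → 23.8528
row 2: Σ corner-gray over 9 cells = 4778  → 24.6206
row 3: Σ corner-gray over 9 cells = 5289  → 27.2537
row 4: Σ corner-gray over 9 cells = 3994  → 20.5807
row 5: Σ corner-gray over 9 cells = 4042  → 20.8280
row 6: Σ corner-gray over 9 cells = 4717  → 24.3062
row 7: Σ corner-gray over 9 cells = 4008  → 20.6528
row 8: Σ corner-gray over 9 cells = 3825  → 19.7098
Σ rows: total corner-gray = 40141  → 206.8426 mm³


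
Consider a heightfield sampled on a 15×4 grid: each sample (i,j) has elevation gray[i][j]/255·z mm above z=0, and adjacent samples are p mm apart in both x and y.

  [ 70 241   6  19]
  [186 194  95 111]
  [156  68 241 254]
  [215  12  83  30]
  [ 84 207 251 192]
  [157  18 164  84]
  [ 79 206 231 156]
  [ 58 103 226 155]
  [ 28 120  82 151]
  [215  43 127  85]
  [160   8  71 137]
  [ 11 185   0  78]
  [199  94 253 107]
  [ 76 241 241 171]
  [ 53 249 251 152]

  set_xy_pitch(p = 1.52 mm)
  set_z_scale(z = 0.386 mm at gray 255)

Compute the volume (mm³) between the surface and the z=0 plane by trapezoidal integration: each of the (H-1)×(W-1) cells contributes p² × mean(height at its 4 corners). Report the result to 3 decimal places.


19.859

height_mm = gray/255 × 0.386; cell vol = 1.52² × mean(4 corners)
unit = 1.52² × 0.386 / (4×255) = 0.000874328 mm³ per gray-sum
row 0: Σ corner-gray over 3 cells = 1458  → 1.2748
row 1: Σ corner-gray over 3 cells = 1903  → 1.6638
row 2: Σ corner-gray over 3 cells = 1463  → 1.2791
row 3: Σ corner-gray over 3 cells = 1627  → 1.4225
row 4: Σ corner-gray over 3 cells = 1797  → 1.5712
row 5: Σ corner-gray over 3 cells = 1714  → 1.4986
row 6: Σ corner-gray over 3 cells = 1980  → 1.7312
row 7: Σ corner-gray over 3 cells = 1454  → 1.2713
row 8: Σ corner-gray over 3 cells = 1223  → 1.0693
row 9: Σ corner-gray over 3 cells = 1095  → 0.9574
row 10: Σ corner-gray over 3 cells = 914  → 0.7991
row 11: Σ corner-gray over 3 cells = 1459  → 1.2756
row 12: Σ corner-gray over 3 cells = 2211  → 1.9331
row 13: Σ corner-gray over 3 cells = 2416  → 2.1124
Σ rows: total corner-gray = 22714  → 19.8595 mm³


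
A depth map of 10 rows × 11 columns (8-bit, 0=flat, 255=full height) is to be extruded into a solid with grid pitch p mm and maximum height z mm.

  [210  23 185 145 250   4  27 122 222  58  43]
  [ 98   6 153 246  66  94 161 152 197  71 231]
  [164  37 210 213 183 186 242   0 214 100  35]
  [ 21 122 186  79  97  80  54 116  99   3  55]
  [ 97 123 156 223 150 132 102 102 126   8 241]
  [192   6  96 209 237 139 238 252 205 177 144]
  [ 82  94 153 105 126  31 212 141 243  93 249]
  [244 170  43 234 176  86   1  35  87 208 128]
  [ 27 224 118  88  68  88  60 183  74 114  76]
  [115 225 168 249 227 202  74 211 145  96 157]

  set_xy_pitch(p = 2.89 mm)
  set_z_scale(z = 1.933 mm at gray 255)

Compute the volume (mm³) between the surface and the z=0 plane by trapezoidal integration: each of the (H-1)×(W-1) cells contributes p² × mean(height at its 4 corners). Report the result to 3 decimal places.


height_mm = gray/255 × 1.933; cell vol = 2.89² × mean(4 corners)
unit = 2.89² × 1.933 / (4×255) = 0.015828 mm³ per gray-sum
row 0: Σ corner-gray over 10 cells = 4946  → 78.2855
row 1: Σ corner-gray over 10 cells = 5590  → 88.4788
row 2: Σ corner-gray over 10 cells = 4717  → 74.6609
row 3: Σ corner-gray over 10 cells = 4330  → 68.5354
row 4: Σ corner-gray over 10 cells = 6036  → 95.5381
row 5: Σ corner-gray over 10 cells = 6181  → 97.8332
row 6: Σ corner-gray over 10 cells = 5179  → 81.9735
row 7: Σ corner-gray over 10 cells = 4589  → 72.6349
row 8: Σ corner-gray over 10 cells = 5603  → 88.6846
Σ rows: total corner-gray = 47171  → 746.6249 mm³

746.625


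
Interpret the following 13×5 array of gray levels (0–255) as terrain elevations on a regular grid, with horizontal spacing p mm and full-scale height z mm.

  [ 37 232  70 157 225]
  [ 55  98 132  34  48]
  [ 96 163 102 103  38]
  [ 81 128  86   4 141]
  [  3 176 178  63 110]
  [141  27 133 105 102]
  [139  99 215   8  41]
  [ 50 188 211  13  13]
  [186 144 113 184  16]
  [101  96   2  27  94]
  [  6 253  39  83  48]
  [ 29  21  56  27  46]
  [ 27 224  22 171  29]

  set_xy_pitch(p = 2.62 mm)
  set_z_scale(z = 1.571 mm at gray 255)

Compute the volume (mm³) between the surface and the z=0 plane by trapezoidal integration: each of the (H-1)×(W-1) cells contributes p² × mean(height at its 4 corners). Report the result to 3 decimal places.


height_mm = gray/255 × 1.571; cell vol = 2.62² × mean(4 corners)
unit = 2.62² × 1.571 / (4×255) = 0.0105725 mm³ per gray-sum
row 0: Σ corner-gray over 4 cells = 1811  → 19.1468
row 1: Σ corner-gray over 4 cells = 1501  → 15.8694
row 2: Σ corner-gray over 4 cells = 1528  → 16.1548
row 3: Σ corner-gray over 4 cells = 1605  → 16.9689
row 4: Σ corner-gray over 4 cells = 1720  → 18.1847
row 5: Σ corner-gray over 4 cells = 1597  → 16.8843
row 6: Σ corner-gray over 4 cells = 1711  → 18.0896
row 7: Σ corner-gray over 4 cells = 1971  → 20.8384
row 8: Σ corner-gray over 4 cells = 1529  → 16.1654
row 9: Σ corner-gray over 4 cells = 1249  → 13.2051
row 10: Σ corner-gray over 4 cells = 1087  → 11.4923
row 11: Σ corner-gray over 4 cells = 1173  → 12.4016
Σ rows: total corner-gray = 18482  → 195.4014 mm³

195.401


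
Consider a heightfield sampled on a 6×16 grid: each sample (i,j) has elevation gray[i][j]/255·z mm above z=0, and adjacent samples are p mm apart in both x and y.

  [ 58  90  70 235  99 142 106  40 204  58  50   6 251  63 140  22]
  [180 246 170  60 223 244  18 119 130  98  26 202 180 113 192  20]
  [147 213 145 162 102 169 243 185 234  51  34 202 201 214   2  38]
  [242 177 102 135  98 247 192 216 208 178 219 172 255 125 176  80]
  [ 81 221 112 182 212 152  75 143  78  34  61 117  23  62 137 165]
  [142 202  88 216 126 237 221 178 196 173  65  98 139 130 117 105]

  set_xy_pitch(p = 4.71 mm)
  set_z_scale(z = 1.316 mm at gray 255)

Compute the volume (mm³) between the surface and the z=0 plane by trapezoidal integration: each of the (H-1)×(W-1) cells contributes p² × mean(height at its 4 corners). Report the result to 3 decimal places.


1226.761

height_mm = gray/255 × 1.316; cell vol = 4.71² × mean(4 corners)
unit = 4.71² × 1.316 / (4×255) = 0.0286218 mm³ per gray-sum
row 0: Σ corner-gray over 15 cells = 7430  → 212.6603
row 1: Σ corner-gray over 15 cells = 8741  → 250.1835
row 2: Σ corner-gray over 15 cells = 9821  → 281.0951
row 3: Σ corner-gray over 15 cells = 8786  → 251.4715
row 4: Σ corner-gray over 15 cells = 8083  → 231.3503
Σ rows: total corner-gray = 42861  → 1226.7606 mm³


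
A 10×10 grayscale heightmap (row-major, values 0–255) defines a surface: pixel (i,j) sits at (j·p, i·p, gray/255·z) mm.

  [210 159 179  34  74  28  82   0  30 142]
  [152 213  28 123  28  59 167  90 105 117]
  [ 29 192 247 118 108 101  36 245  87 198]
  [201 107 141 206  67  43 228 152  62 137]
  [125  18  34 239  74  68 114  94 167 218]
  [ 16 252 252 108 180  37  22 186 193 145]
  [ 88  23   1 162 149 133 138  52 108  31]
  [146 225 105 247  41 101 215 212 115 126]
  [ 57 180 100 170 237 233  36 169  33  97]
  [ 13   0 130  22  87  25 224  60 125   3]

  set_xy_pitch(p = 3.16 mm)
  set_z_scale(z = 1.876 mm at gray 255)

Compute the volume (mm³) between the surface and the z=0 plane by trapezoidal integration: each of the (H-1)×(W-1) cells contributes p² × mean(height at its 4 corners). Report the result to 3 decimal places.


722.799

height_mm = gray/255 × 1.876; cell vol = 3.16² × mean(4 corners)
unit = 3.16² × 1.876 / (4×255) = 0.0183657 mm³ per gray-sum
row 0: Σ corner-gray over 9 cells = 3419  → 62.7922
row 1: Σ corner-gray over 9 cells = 4390  → 80.6253
row 2: Σ corner-gray over 9 cells = 4845  → 88.9817
row 3: Σ corner-gray over 9 cells = 4309  → 79.1377
row 4: Σ corner-gray over 9 cells = 4580  → 84.1148
row 5: Σ corner-gray over 9 cells = 4272  → 78.4582
row 6: Σ corner-gray over 9 cells = 4445  → 81.6354
row 7: Σ corner-gray over 9 cells = 5264  → 96.6769
row 8: Σ corner-gray over 9 cells = 3832  → 70.3773
Σ rows: total corner-gray = 39356  → 722.7994 mm³


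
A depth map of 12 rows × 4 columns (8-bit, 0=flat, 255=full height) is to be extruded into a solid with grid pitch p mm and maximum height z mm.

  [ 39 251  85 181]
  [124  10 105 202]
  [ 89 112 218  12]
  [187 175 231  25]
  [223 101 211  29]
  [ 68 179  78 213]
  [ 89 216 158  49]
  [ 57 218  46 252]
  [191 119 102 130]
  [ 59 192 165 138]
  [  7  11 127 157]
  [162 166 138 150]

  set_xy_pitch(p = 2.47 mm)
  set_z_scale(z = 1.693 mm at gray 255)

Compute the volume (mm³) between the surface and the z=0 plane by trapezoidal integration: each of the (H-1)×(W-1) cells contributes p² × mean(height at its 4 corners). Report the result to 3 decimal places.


177.311

height_mm = gray/255 × 1.693; cell vol = 2.47² × mean(4 corners)
unit = 2.47² × 1.693 / (4×255) = 0.0101263 mm³ per gray-sum
row 0: Σ corner-gray over 3 cells = 1448  → 14.6629
row 1: Σ corner-gray over 3 cells = 1317  → 13.3363
row 2: Σ corner-gray over 3 cells = 1785  → 18.0754
row 3: Σ corner-gray over 3 cells = 1900  → 19.2400
row 4: Σ corner-gray over 3 cells = 1671  → 16.9210
row 5: Σ corner-gray over 3 cells = 1681  → 17.0223
row 6: Σ corner-gray over 3 cells = 1723  → 17.4476
row 7: Σ corner-gray over 3 cells = 1600  → 16.2021
row 8: Σ corner-gray over 3 cells = 1674  → 16.9514
row 9: Σ corner-gray over 3 cells = 1351  → 13.6806
row 10: Σ corner-gray over 3 cells = 1360  → 13.7718
Σ rows: total corner-gray = 17510  → 177.3115 mm³


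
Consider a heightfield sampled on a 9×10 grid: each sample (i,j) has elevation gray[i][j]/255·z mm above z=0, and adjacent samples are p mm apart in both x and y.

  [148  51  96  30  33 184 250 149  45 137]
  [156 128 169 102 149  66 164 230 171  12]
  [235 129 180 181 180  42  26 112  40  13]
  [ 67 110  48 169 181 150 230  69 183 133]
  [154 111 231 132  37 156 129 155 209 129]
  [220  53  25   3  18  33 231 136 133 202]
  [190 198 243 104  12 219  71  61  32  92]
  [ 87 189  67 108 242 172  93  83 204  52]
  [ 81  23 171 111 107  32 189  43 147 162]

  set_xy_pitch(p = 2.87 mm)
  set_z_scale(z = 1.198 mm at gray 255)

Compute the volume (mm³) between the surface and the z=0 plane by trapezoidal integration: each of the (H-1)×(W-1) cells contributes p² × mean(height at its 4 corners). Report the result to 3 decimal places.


height_mm = gray/255 × 1.198; cell vol = 2.87² × mean(4 corners)
unit = 2.87² × 1.198 / (4×255) = 0.00967432 mm³ per gray-sum
row 0: Σ corner-gray over 9 cells = 4487  → 43.4087
row 1: Σ corner-gray over 9 cells = 4554  → 44.0569
row 2: Σ corner-gray over 9 cells = 4508  → 43.6118
row 3: Σ corner-gray over 9 cells = 5083  → 49.1746
row 4: Σ corner-gray over 9 cells = 4289  → 41.4932
row 5: Σ corner-gray over 9 cells = 3848  → 37.2268
row 6: Σ corner-gray over 9 cells = 4617  → 44.6663
row 7: Σ corner-gray over 9 cells = 4344  → 42.0252
Σ rows: total corner-gray = 35730  → 345.6634 mm³

345.663


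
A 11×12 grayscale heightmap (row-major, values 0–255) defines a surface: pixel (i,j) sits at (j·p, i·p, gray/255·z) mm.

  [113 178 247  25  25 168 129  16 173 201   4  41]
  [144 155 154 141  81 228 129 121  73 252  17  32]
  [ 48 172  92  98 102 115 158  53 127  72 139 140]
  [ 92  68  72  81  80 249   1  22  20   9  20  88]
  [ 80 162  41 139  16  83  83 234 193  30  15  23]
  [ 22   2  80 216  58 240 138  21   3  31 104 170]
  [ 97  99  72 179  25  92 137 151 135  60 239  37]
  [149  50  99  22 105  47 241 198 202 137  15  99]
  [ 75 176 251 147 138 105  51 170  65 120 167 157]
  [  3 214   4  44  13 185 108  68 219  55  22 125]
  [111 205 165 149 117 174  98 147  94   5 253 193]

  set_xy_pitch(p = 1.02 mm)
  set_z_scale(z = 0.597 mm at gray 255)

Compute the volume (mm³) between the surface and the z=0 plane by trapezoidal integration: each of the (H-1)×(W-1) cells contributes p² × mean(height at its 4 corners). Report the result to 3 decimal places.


height_mm = gray/255 × 0.597; cell vol = 1.02² × mean(4 corners)
unit = 1.02² × 0.597 / (4×255) = 0.00060894 mm³ per gray-sum
row 0: Σ corner-gray over 11 cells = 5364  → 3.2664
row 1: Σ corner-gray over 11 cells = 5322  → 3.2408
row 2: Σ corner-gray over 11 cells = 3868  → 2.3554
row 3: Σ corner-gray over 11 cells = 3519  → 2.1429
row 4: Σ corner-gray over 11 cells = 4073  → 2.4802
row 5: Σ corner-gray over 11 cells = 4490  → 2.7341
row 6: Σ corner-gray over 11 cells = 4992  → 3.0398
row 7: Σ corner-gray over 11 cells = 5492  → 3.3443
row 8: Σ corner-gray over 11 cells = 5004  → 3.0471
row 9: Σ corner-gray over 11 cells = 5110  → 3.1117
Σ rows: total corner-gray = 47234  → 28.7627 mm³

28.763


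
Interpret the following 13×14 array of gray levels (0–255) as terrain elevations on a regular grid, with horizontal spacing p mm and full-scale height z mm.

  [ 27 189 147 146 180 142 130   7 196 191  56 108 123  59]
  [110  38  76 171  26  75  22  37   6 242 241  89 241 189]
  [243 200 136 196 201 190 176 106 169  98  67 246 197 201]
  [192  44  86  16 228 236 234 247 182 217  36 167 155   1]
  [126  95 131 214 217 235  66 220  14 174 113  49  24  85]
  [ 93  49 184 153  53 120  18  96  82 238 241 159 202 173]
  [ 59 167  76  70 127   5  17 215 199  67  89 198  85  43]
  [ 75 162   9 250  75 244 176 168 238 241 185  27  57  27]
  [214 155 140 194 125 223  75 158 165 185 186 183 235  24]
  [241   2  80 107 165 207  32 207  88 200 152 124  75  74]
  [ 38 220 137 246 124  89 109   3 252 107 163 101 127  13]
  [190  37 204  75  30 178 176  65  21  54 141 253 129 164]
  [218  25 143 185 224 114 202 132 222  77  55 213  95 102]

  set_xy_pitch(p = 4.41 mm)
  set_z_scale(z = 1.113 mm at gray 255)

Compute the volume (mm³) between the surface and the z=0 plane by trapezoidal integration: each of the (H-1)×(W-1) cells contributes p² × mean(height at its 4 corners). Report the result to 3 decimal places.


1776.818

height_mm = gray/255 × 1.113; cell vol = 4.41² × mean(4 corners)
unit = 4.41² × 1.113 / (4×255) = 0.0212213 mm³ per gray-sum
row 0: Σ corner-gray over 13 cells = 6143  → 130.3625
row 1: Σ corner-gray over 13 cells = 7235  → 153.5362
row 2: Σ corner-gray over 13 cells = 8297  → 176.0732
row 3: Σ corner-gray over 13 cells = 7204  → 152.8783
row 4: Σ corner-gray over 13 cells = 6771  → 143.6895
row 5: Σ corner-gray over 13 cells = 6188  → 131.3175
row 6: Σ corner-gray over 13 cells = 6498  → 137.8961
row 7: Σ corner-gray over 13 cells = 8052  → 170.8740
row 8: Σ corner-gray over 13 cells = 7479  → 158.7142
row 9: Σ corner-gray over 13 cells = 6600  → 140.0606
row 10: Σ corner-gray over 13 cells = 6487  → 137.6626
row 11: Σ corner-gray over 13 cells = 6774  → 143.7531
Σ rows: total corner-gray = 83728  → 1776.8178 mm³


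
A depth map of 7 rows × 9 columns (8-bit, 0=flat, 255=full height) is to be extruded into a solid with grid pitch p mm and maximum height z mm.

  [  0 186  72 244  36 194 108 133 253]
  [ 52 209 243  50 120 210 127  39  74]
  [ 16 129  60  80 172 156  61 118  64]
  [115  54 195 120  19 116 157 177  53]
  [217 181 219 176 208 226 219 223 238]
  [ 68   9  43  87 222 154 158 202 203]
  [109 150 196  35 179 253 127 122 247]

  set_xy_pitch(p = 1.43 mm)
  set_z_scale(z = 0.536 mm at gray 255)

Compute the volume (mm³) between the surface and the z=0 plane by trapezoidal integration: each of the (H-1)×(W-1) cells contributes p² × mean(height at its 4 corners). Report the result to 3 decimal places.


height_mm = gray/255 × 0.536; cell vol = 1.43² × mean(4 corners)
unit = 1.43² × 0.536 / (4×255) = 0.00107457 mm³ per gray-sum
row 0: Σ corner-gray over 8 cells = 4321  → 4.6432
row 1: Σ corner-gray over 8 cells = 3754  → 4.0340
row 2: Σ corner-gray over 8 cells = 3476  → 3.7352
row 3: Σ corner-gray over 8 cells = 5203  → 5.5910
row 4: Σ corner-gray over 8 cells = 5380  → 5.7812
row 5: Σ corner-gray over 8 cells = 4501  → 4.8367
Σ rows: total corner-gray = 26635  → 28.6213 mm³

28.621
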